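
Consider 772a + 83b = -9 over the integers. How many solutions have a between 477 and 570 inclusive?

1

gcd(772, 83) = 1.
By Bézout, 772*(10) + 83*(-93) = 1.
Particular solution: (76, -707).
General solution: a = 76 + 83t, b = -707 - 772t for integer t.
477 ≤ 76 + 83t ≤ 570 gives t ∈ [5, 5], which is 1 value.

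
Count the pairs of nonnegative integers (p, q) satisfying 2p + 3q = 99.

gcd(3, 2):
  3 = 1×2 + 1
  2 = 2×1
so gcd(3, 2) = 1.
Back-substitute for Bézout coefficients:
  1 = 3 - 1×2
  ... = 2×(-1) + 3×(1)
Scale by 99: one solution is (-99, 99). Reduce p mod 3: (0, 33).
General: p = 0 + 3t, q = 33 - 2t.
p ≥ 0 ⇒ t ≥ 0; q ≥ 0 ⇒ t ≤ 16. So t ∈ [0, 16]: 17 solutions.

17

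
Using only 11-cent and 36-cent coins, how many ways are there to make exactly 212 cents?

Need nonnegative integers with 11j + 36k = 212.
gcd(11, 36) = 1, and 11·(-13) + 36·(4) = 1.
So (j₀, k₀) = (-2756, 848); general j = -2756 + 36t, k = 848 - 11t.
j ≥ 0 ⇒ t ≥ 77; k ≥ 0 ⇒ t ≤ 77. That's 1 value of t.

1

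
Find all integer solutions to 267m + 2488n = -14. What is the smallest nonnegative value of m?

382

gcd(2488, 267) = 1  (2488 = 9×267 + 85, 267 = 3×85 + 12, 85 = 7×12 + 1, 12 = 12×1).
1 divides -14, so solutions exist.
Back-substituting, 267×(-205) + 2488×(22) = 1.
Scale by -14/1 = -14: (m₀, n₀) = (2870, -308).
General solution: m = 2870 + 2488t, n = -308 - 267t for integer t.
m ≥ 0: smallest is 2870 mod 2488 = 382 (at t = -1), with n = -41.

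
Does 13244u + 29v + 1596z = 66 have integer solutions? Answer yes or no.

gcd(13244, 29):
  13244 = 456×29 + 20
  29 = 1×20 + 9
  20 = 2×9 + 2
  9 = 4×2 + 1
  2 = 2×1
so gcd(13244, 29) = 1.
gcd(1, 1596) = 1.
1 divides 66, so integer solutions exist.

yes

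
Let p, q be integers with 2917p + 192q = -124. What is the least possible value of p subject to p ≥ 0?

116

gcd(2917, 192) = 1  (2917 = 15*192 + 37, 192 = 5*37 + 7, 37 = 5*7 + 2, 7 = 3*2 + 1, 2 = 2*1).
1 divides -124, so solutions exist.
Back-substituting, 2917*(-83) + 192*(1261) = 1.
Scale by -124/1 = -124: (p₀, q₀) = (10292, -156364).
General solution: p = 10292 + 192t, q = -156364 - 2917t for integer t.
p ≥ 0: smallest is 10292 mod 192 = 116 (at t = -53), with q = -1763.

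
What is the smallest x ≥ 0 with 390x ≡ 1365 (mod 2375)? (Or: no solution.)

gcd(2375, 390) = 5.
5 divides 1365, so solutions exist.
By Bézout, 390*(67) + 2375*(-11) = 5.
So 390*(67) ≡ 5 (mod 2375); multiply by 273: x ≡ 18291 (mod 475).
Smallest nonnegative: x = 18291 mod 475 = 241.

241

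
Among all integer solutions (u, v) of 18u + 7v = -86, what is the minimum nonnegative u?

3

gcd(18, 7) = 1.
1 divides -86, so solutions exist.
By Bézout, 18*(2) + 7*(-5) = 1.
Scale by -86/1 = -86: (u₀, v₀) = (-172, 430).
General solution: u = -172 + 7t, v = 430 - 18t for integer t.
u ≥ 0: smallest is -172 mod 7 = 3 (at t = 25), with v = -20.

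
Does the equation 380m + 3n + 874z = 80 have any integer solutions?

yes

gcd(380, 3) = 1.
gcd(1, 874) = 1.
1 divides 80, so integer solutions exist.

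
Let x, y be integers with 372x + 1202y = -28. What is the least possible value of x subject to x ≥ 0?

588

gcd(1202, 372):
  1202 = 3·372 + 86
  372 = 4·86 + 28
  86 = 3·28 + 2
  28 = 14·2
so gcd(1202, 372) = 2.
2 divides -28, so solutions exist.
Back-substitute for Bézout coefficients:
  2 = 86 - 3·28
  ... = 372·(-42) + 1202·(13)
Scale by -28/2 = -14: (x₀, y₀) = (588, -182).
General solution: x = 588 + 601t, y = -182 - 186t for integer t.
x ≥ 0: smallest is 588 mod 601 = 588 (at t = 0), with y = -182.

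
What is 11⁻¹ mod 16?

gcd(16, 11):
  16 = 1*11 + 5
  11 = 2*5 + 1
  5 = 5*1
so gcd(16, 11) = 1.
Back-substitute for Bézout coefficients:
  1 = 11 - 2*5
  ... = 11*(3) + 16*(-2)
So 11*3 ≡ 1 (mod 16), and 3 mod 16 = 3.

3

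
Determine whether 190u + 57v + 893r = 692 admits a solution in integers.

no

gcd(190, 57) = 19  (190 = 3·57 + 19, 57 = 3·19).
gcd(19, 893) = 19.
19 does not divide 692 (remainder 8), so no integer solutions.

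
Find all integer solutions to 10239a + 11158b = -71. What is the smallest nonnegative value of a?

9349

gcd(11158, 10239):
  11158 = 1×10239 + 919
  10239 = 11×919 + 130
  919 = 7×130 + 9
  130 = 14×9 + 4
  9 = 2×4 + 1
  4 = 4×1
so gcd(11158, 10239) = 1.
1 divides -71, so solutions exist.
Back-substitute for Bézout coefficients:
  1 = 9 - 2×4
  ... = 10239×(-2489) + 11158×(2284)
Scale by -71/1 = -71: (a₀, b₀) = (176719, -162164).
General solution: a = 176719 + 11158t, b = -162164 - 10239t for integer t.
a ≥ 0: smallest is 176719 mod 11158 = 9349 (at t = -15), with b = -8579.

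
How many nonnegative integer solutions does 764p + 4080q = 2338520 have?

3

gcd(4080, 764) = 4  (4080 = 5×764 + 260, 764 = 2×260 + 244, 260 = 1×244 + 16, 244 = 15×16 + 4, 16 = 4×4).
Back-substituting, 764×(251) + 4080×(-47) = 4.
Scale by 584630: one solution is (146742130, -27477610). Reduce p mod 1020: (850, 414).
General: p = 850 + 1020t, q = 414 - 191t.
p ≥ 0 ⇒ t ≥ 0; q ≥ 0 ⇒ t ≤ 2. So t ∈ [0, 2]: 3 solutions.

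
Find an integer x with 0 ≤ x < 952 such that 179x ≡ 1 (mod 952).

835

gcd(952, 179):
  952 = 5×179 + 57
  179 = 3×57 + 8
  57 = 7×8 + 1
  8 = 8×1
so gcd(952, 179) = 1.
Back-substitute for Bézout coefficients:
  1 = 57 - 7×8
  ... = 179×(-117) + 952×(22)
So 179×-117 ≡ 1 (mod 952), and -117 mod 952 = 835.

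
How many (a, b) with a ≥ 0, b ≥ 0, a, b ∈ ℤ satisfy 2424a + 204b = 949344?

gcd(2424, 204):
  2424 = 11×204 + 180
  204 = 1×180 + 24
  180 = 7×24 + 12
  24 = 2×12
so gcd(2424, 204) = 12.
Back-substitute for Bézout coefficients:
  12 = 180 - 7×24
  ... = 2424×(8) + 204×(-95)
Scale by 79112: one solution is (632896, -7515640). Reduce a mod 17: (3, 4618).
General: a = 3 + 17t, b = 4618 - 202t.
a ≥ 0 ⇒ t ≥ 0; b ≥ 0 ⇒ t ≤ 22. So t ∈ [0, 22]: 23 solutions.

23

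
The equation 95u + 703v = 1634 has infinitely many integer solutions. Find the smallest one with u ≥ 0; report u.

32

gcd(703, 95) = 19.
19 divides 1634, so solutions exist.
By Bézout, 95·(15) + 703·(-2) = 19.
Scale by 1634/19 = 86: (u₀, v₀) = (1290, -172).
General solution: u = 1290 + 37t, v = -172 - 5t for integer t.
u ≥ 0: smallest is 1290 mod 37 = 32 (at t = -34), with v = -2.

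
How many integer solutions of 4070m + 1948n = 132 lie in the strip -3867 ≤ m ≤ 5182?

9

gcd(4070, 1948) = 2  (4070 = 2×1948 + 174, 1948 = 11×174 + 34, 174 = 5×34 + 4, 34 = 8×4 + 2, 4 = 2×2).
Back-substituting, 4070×(-459) + 1948×(959) = 2.
Scale by 66: particular solution (-30294, 63294); reduce m mod 974: (874, -1826).
General solution: m = 874 + 974t, n = -1826 - 2035t for integer t.
-3867 ≤ 874 + 974t ≤ 5182 gives t ∈ [-4, 4], which is 9 values.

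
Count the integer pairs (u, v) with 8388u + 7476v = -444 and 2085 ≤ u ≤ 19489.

gcd(8388, 7476) = 12.
By Bézout, 8388×(41) + 7476×(-46) = 12.
Particular solution: (352, -395).
General solution: u = 352 + 623t, v = -395 - 699t for integer t.
2085 ≤ 352 + 623t ≤ 19489 gives t ∈ [3, 30], which is 28 values.

28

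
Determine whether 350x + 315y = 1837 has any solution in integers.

gcd(350, 315):
  350 = 1·315 + 35
  315 = 9·35
so gcd(350, 315) = 35.
35 does not divide 1837 (remainder 17), so no integer solutions.

no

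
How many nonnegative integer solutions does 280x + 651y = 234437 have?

gcd(651, 280) = 7  (651 = 2×280 + 91, 280 = 3×91 + 7, 91 = 13×7).
Back-substituting, 280×(7) + 651×(-3) = 7.
Scale by 33491: one solution is (234437, -100473). Reduce x mod 93: (77, 327).
General: x = 77 + 93t, y = 327 - 40t.
x ≥ 0 ⇒ t ≥ 0; y ≥ 0 ⇒ t ≤ 8. So t ∈ [0, 8]: 9 solutions.

9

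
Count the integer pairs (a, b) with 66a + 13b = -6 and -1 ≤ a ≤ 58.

4

gcd(66, 13) = 1.
By Bézout, 66·(1) + 13·(-5) = 1.
Particular solution: (7, -36).
General solution: a = 7 + 13t, b = -36 - 66t for integer t.
-1 ≤ 7 + 13t ≤ 58 gives t ∈ [0, 3], which is 4 values.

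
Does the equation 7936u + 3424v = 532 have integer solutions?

no

gcd(7936, 3424) = 32  (7936 = 2×3424 + 1088, 3424 = 3×1088 + 160, 1088 = 6×160 + 128, 160 = 1×128 + 32, 128 = 4×32).
32 does not divide 532 (remainder 20), so no integer solutions.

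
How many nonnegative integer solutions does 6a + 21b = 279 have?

gcd(21, 6) = 3.
By Bézout, 6·(-3) + 21·(1) = 3.
One solution: (1, 13).
General: a = 1 + 7t, b = 13 - 2t.
a ≥ 0 ⇒ t ≥ 0; b ≥ 0 ⇒ t ≤ 6. So t ∈ [0, 6]: 7 solutions.

7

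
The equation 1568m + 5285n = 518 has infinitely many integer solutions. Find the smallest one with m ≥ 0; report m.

61

gcd(5285, 1568):
  5285 = 3*1568 + 581
  1568 = 2*581 + 406
  581 = 1*406 + 175
  406 = 2*175 + 56
  175 = 3*56 + 7
  56 = 8*7
so gcd(5285, 1568) = 7.
7 divides 518, so solutions exist.
Back-substitute for Bézout coefficients:
  7 = 175 - 3*56
  ... = 1568*(-91) + 5285*(27)
Scale by 518/7 = 74: (m₀, n₀) = (-6734, 1998).
General solution: m = -6734 + 755t, n = 1998 - 224t for integer t.
m ≥ 0: smallest is -6734 mod 755 = 61 (at t = 9), with n = -18.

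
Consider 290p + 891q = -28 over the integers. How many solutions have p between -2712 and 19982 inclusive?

26

gcd(891, 290) = 1  (891 = 3×290 + 21, 290 = 13×21 + 17, 21 = 1×17 + 4, 17 = 4×4 + 1, 4 = 4×1).
Back-substituting, 290×(212) + 891×(-69) = 1.
Scale by -28: particular solution (-5936, 1932); reduce p mod 891: (301, -98).
General solution: p = 301 + 891t, q = -98 - 290t for integer t.
-2712 ≤ 301 + 891t ≤ 19982 gives t ∈ [-3, 22], which is 26 values.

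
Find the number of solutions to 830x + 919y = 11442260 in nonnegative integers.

15

gcd(919, 830) = 1  (919 = 1×830 + 89, 830 = 9×89 + 29, 89 = 3×29 + 2, 29 = 14×2 + 1, 2 = 2×1).
Back-substituting, 830×(444) + 919×(-401) = 1.
Scale by 11442260: one solution is (5080363440, -4588346260). Reduce x mod 919: (23, 12430).
General: x = 23 + 919t, y = 12430 - 830t.
x ≥ 0 ⇒ t ≥ 0; y ≥ 0 ⇒ t ≤ 14. So t ∈ [0, 14]: 15 solutions.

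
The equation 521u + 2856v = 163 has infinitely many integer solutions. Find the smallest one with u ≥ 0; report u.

gcd(2856, 521):
  2856 = 5·521 + 251
  521 = 2·251 + 19
  251 = 13·19 + 4
  19 = 4·4 + 3
  4 = 1·3 + 1
  3 = 3·1
so gcd(2856, 521) = 1.
1 divides 163, so solutions exist.
Back-substitute for Bézout coefficients:
  1 = 4 - 1·3
  ... = 521·(-751) + 2856·(137)
Scale by 163/1 = 163: (u₀, v₀) = (-122413, 22331).
General solution: u = -122413 + 2856t, v = 22331 - 521t for integer t.
u ≥ 0: smallest is -122413 mod 2856 = 395 (at t = 43), with v = -72.

395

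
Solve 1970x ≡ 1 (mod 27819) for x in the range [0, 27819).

gcd(27819, 1970) = 1.
By Bézout, 1970*(-11989) + 27819*(849) = 1.
So 1970*-11989 ≡ 1 (mod 27819), and -11989 mod 27819 = 15830.

15830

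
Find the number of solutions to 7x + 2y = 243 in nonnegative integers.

17

gcd(7, 2) = 1  (7 = 3*2 + 1, 2 = 2*1).
Back-substituting, 7*(1) + 2*(-3) = 1.
Scale by 243: one solution is (243, -729). Reduce x mod 2: (1, 118).
General: x = 1 + 2t, y = 118 - 7t.
x ≥ 0 ⇒ t ≥ 0; y ≥ 0 ⇒ t ≤ 16. So t ∈ [0, 16]: 17 solutions.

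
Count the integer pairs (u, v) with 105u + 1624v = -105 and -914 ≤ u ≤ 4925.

25

gcd(1624, 105):
  1624 = 15*105 + 49
  105 = 2*49 + 7
  49 = 7*7
so gcd(1624, 105) = 7.
Back-substitute for Bézout coefficients:
  7 = 105 - 2*49
  ... = 105*(31) + 1624*(-2)
Scale by -15: particular solution (-465, 30); reduce u mod 232: (231, -15).
General solution: u = 231 + 232t, v = -15 - 15t for integer t.
-914 ≤ 231 + 232t ≤ 4925 gives t ∈ [-4, 20], which is 25 values.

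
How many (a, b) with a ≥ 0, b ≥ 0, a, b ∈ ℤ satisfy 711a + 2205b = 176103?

gcd(2205, 711):
  2205 = 3×711 + 72
  711 = 9×72 + 63
  72 = 1×63 + 9
  63 = 7×9
so gcd(2205, 711) = 9.
Back-substitute for Bézout coefficients:
  9 = 72 - 1×63
  ... = 711×(-31) + 2205×(10)
Scale by 19567: one solution is (-606577, 195670). Reduce a mod 245: (43, 66).
General: a = 43 + 245t, b = 66 - 79t.
a ≥ 0 ⇒ t ≥ 0; b ≥ 0 ⇒ t ≤ 0. So t ∈ [0, 0]: 1 solution.

1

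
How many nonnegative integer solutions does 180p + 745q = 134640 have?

gcd(745, 180) = 5  (745 = 4·180 + 25, 180 = 7·25 + 5, 25 = 5·5).
Back-substituting, 180·(29) + 745·(-7) = 5.
Scale by 26928: one solution is (780912, -188496). Reduce p mod 149: (3, 180).
General: p = 3 + 149t, q = 180 - 36t.
p ≥ 0 ⇒ t ≥ 0; q ≥ 0 ⇒ t ≤ 5. So t ∈ [0, 5]: 6 solutions.

6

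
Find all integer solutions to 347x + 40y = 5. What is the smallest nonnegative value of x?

gcd(347, 40) = 1  (347 = 8·40 + 27, 40 = 1·27 + 13, 27 = 2·13 + 1, 13 = 13·1).
1 divides 5, so solutions exist.
Back-substituting, 347·(3) + 40·(-26) = 1.
Scale by 5/1 = 5: (x₀, y₀) = (15, -130).
General solution: x = 15 + 40t, y = -130 - 347t for integer t.
x ≥ 0: smallest is 15 mod 40 = 15 (at t = 0), with y = -130.

15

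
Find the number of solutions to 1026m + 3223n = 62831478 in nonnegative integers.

19

gcd(3223, 1026) = 1  (3223 = 3×1026 + 145, 1026 = 7×145 + 11, 145 = 13×11 + 2, 11 = 5×2 + 1, 2 = 2×1).
Back-substituting, 1026×(1467) + 3223×(-467) = 1.
Scale by 62831478: one solution is (92173778226, -29342300226). Reduce m mod 3223: (530, 19326).
General: m = 530 + 3223t, n = 19326 - 1026t.
m ≥ 0 ⇒ t ≥ 0; n ≥ 0 ⇒ t ≤ 18. So t ∈ [0, 18]: 19 solutions.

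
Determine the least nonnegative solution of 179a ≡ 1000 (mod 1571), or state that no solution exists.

gcd(1571, 179):
  1571 = 8·179 + 139
  179 = 1·139 + 40
  139 = 3·40 + 19
  40 = 2·19 + 2
  19 = 9·2 + 1
  2 = 2·1
so gcd(1571, 179) = 1.
1 divides 1000, so solutions exist.
Back-substitute for Bézout coefficients:
  1 = 19 - 9·2
  ... = 179·(-746) + 1571·(85)
So 179·(-746) ≡ 1 (mod 1571); multiply by 1000: a ≡ -746000 (mod 1571).
Smallest nonnegative: a = -746000 mod 1571 = 225.

225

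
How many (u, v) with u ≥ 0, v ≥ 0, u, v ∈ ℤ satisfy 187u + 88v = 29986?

20

gcd(187, 88):
  187 = 2·88 + 11
  88 = 8·11
so gcd(187, 88) = 11.
Back-substitute for Bézout coefficients:
  11 = 187 - 2·88
  ... = 187·(1) + 88·(-2)
Scale by 2726: one solution is (2726, -5452). Reduce u mod 8: (6, 328).
General: u = 6 + 8t, v = 328 - 17t.
u ≥ 0 ⇒ t ≥ 0; v ≥ 0 ⇒ t ≤ 19. So t ∈ [0, 19]: 20 solutions.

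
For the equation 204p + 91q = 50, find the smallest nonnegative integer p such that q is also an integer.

85

gcd(204, 91):
  204 = 2·91 + 22
  91 = 4·22 + 3
  22 = 7·3 + 1
  3 = 3·1
so gcd(204, 91) = 1.
1 divides 50, so solutions exist.
Back-substitute for Bézout coefficients:
  1 = 22 - 7·3
  ... = 204·(29) + 91·(-65)
Scale by 50/1 = 50: (p₀, q₀) = (1450, -3250).
General solution: p = 1450 + 91t, q = -3250 - 204t for integer t.
p ≥ 0: smallest is 1450 mod 91 = 85 (at t = -15), with q = -190.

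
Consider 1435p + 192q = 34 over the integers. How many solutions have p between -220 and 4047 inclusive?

gcd(1435, 192):
  1435 = 7*192 + 91
  192 = 2*91 + 10
  91 = 9*10 + 1
  10 = 10*1
so gcd(1435, 192) = 1.
Back-substitute for Bézout coefficients:
  1 = 91 - 9*10
  ... = 1435*(19) + 192*(-142)
Scale by 34: particular solution (646, -4828); reduce p mod 192: (70, -523).
General solution: p = 70 + 192t, q = -523 - 1435t for integer t.
-220 ≤ 70 + 192t ≤ 4047 gives t ∈ [-1, 20], which is 22 values.

22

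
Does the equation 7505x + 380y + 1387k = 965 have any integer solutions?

gcd(7505, 380) = 95  (7505 = 19*380 + 285, 380 = 1*285 + 95, 285 = 3*95).
gcd(95, 1387) = 19.
19 does not divide 965 (remainder 15), so no integer solutions.

no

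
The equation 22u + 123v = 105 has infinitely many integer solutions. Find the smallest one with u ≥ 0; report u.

111

gcd(123, 22) = 1.
1 divides 105, so solutions exist.
By Bézout, 22*(28) + 123*(-5) = 1.
Scale by 105/1 = 105: (u₀, v₀) = (2940, -525).
General solution: u = 2940 + 123t, v = -525 - 22t for integer t.
u ≥ 0: smallest is 2940 mod 123 = 111 (at t = -23), with v = -19.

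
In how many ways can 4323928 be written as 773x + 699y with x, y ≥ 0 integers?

gcd(773, 699) = 1  (773 = 1*699 + 74, 699 = 9*74 + 33, 74 = 2*33 + 8, 33 = 4*8 + 1, 8 = 8*1).
Back-substituting, 773*(-85) + 699*(94) = 1.
Scale by 4323928: one solution is (-367533880, 406449232). Reduce x mod 699: (320, 5832).
General: x = 320 + 699t, y = 5832 - 773t.
x ≥ 0 ⇒ t ≥ 0; y ≥ 0 ⇒ t ≤ 7. So t ∈ [0, 7]: 8 solutions.

8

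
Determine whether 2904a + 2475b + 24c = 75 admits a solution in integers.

yes

gcd(2904, 2475) = 33  (2904 = 1×2475 + 429, 2475 = 5×429 + 330, 429 = 1×330 + 99, 330 = 3×99 + 33, 99 = 3×33).
gcd(33, 24) = 3.
3 divides 75, so integer solutions exist.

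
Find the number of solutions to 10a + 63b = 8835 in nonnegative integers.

gcd(63, 10) = 1  (63 = 6*10 + 3, 10 = 3*3 + 1, 3 = 3*1).
Back-substituting, 10*(19) + 63*(-3) = 1.
Scale by 8835: one solution is (167865, -26505). Reduce a mod 63: (33, 135).
General: a = 33 + 63t, b = 135 - 10t.
a ≥ 0 ⇒ t ≥ 0; b ≥ 0 ⇒ t ≤ 13. So t ∈ [0, 13]: 14 solutions.

14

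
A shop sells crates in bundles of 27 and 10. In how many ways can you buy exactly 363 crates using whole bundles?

Need nonnegative integers with 27j + 10k = 363.
gcd(27, 10) = 1, and 27·(3) + 10·(-8) = 1.
So (j₀, k₀) = (1089, -2904); general j = 1089 + 10t, k = -2904 - 27t.
j ≥ 0 ⇒ t ≥ -108; k ≥ 0 ⇒ t ≤ -108. That's 1 value of t.

1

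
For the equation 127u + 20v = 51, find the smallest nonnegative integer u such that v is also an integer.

13

gcd(127, 20):
  127 = 6×20 + 7
  20 = 2×7 + 6
  7 = 1×6 + 1
  6 = 6×1
so gcd(127, 20) = 1.
1 divides 51, so solutions exist.
Back-substitute for Bézout coefficients:
  1 = 7 - 1×6
  ... = 127×(3) + 20×(-19)
Scale by 51/1 = 51: (u₀, v₀) = (153, -969).
General solution: u = 153 + 20t, v = -969 - 127t for integer t.
u ≥ 0: smallest is 153 mod 20 = 13 (at t = -7), with v = -80.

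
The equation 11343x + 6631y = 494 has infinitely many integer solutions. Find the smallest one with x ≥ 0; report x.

290

gcd(11343, 6631) = 19  (11343 = 1×6631 + 4712, 6631 = 1×4712 + 1919, 4712 = 2×1919 + 874, 1919 = 2×874 + 171, 874 = 5×171 + 19, 171 = 9×19).
19 divides 494, so solutions exist.
Back-substituting, 11343×(38) + 6631×(-65) = 19.
Scale by 494/19 = 26: (x₀, y₀) = (988, -1690).
General solution: x = 988 + 349t, y = -1690 - 597t for integer t.
x ≥ 0: smallest is 988 mod 349 = 290 (at t = -2), with y = -496.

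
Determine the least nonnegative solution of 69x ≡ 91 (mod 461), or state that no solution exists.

8

gcd(461, 69) = 1  (461 = 6*69 + 47, 69 = 1*47 + 22, 47 = 2*22 + 3, 22 = 7*3 + 1, 3 = 3*1).
1 divides 91, so solutions exist.
Back-substituting, 69*(147) + 461*(-22) = 1.
So 69*(147) ≡ 1 (mod 461); multiply by 91: x ≡ 13377 (mod 461).
Smallest nonnegative: x = 13377 mod 461 = 8.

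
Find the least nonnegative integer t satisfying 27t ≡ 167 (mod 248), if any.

245

gcd(248, 27):
  248 = 9×27 + 5
  27 = 5×5 + 2
  5 = 2×2 + 1
  2 = 2×1
so gcd(248, 27) = 1.
1 divides 167, so solutions exist.
Back-substitute for Bézout coefficients:
  1 = 5 - 2×2
  ... = 27×(-101) + 248×(11)
So 27×(-101) ≡ 1 (mod 248); multiply by 167: t ≡ -16867 (mod 248).
Smallest nonnegative: t = -16867 mod 248 = 245.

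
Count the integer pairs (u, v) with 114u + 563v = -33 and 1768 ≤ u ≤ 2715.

gcd(563, 114) = 1.
By Bézout, 114×(242) + 563×(-49) = 1.
Particular solution: (459, -93).
General solution: u = 459 + 563t, v = -93 - 114t for integer t.
1768 ≤ 459 + 563t ≤ 2715 gives t ∈ [3, 4], which is 2 values.

2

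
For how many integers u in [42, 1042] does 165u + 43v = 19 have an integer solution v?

gcd(165, 43) = 1.
By Bézout, 165×(6) + 43×(-23) = 1.
Particular solution: (28, -107).
General solution: u = 28 + 43t, v = -107 - 165t for integer t.
42 ≤ 28 + 43t ≤ 1042 gives t ∈ [1, 23], which is 23 values.

23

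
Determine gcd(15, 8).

1

gcd(15, 8) = 1  (15 = 1*8 + 7, 8 = 1*7 + 1, 7 = 7*1).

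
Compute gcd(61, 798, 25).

1

gcd(798, 61) = 1  (798 = 13*61 + 5, 61 = 12*5 + 1, 5 = 5*1).
gcd(1, 25) = 1.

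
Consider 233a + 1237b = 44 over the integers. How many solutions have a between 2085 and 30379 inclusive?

gcd(1237, 233):
  1237 = 5×233 + 72
  233 = 3×72 + 17
  72 = 4×17 + 4
  17 = 4×4 + 1
  4 = 4×1
so gcd(1237, 233) = 1.
Back-substitute for Bézout coefficients:
  1 = 17 - 4×4
  ... = 233×(292) + 1237×(-55)
Scale by 44: particular solution (12848, -2420); reduce a mod 1237: (478, -90).
General solution: a = 478 + 1237t, b = -90 - 233t for integer t.
2085 ≤ 478 + 1237t ≤ 30379 gives t ∈ [2, 24], which is 23 values.

23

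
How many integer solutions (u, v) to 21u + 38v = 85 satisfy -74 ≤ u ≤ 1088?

30

gcd(38, 21) = 1.
By Bézout, 21·(-9) + 38·(5) = 1.
Particular solution: (33, -16).
General solution: u = 33 + 38t, v = -16 - 21t for integer t.
-74 ≤ 33 + 38t ≤ 1088 gives t ∈ [-2, 27], which is 30 values.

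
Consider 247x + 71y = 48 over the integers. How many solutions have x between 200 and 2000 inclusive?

25

gcd(247, 71):
  247 = 3×71 + 34
  71 = 2×34 + 3
  34 = 11×3 + 1
  3 = 3×1
so gcd(247, 71) = 1.
Back-substitute for Bézout coefficients:
  1 = 34 - 11×3
  ... = 247×(23) + 71×(-80)
Scale by 48: particular solution (1104, -3840); reduce x mod 71: (39, -135).
General solution: x = 39 + 71t, y = -135 - 247t for integer t.
200 ≤ 39 + 71t ≤ 2000 gives t ∈ [3, 27], which is 25 values.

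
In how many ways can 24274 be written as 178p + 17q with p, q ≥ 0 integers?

gcd(178, 17):
  178 = 10×17 + 8
  17 = 2×8 + 1
  8 = 8×1
so gcd(178, 17) = 1.
Back-substitute for Bézout coefficients:
  1 = 17 - 2×8
  ... = 178×(-2) + 17×(21)
Scale by 24274: one solution is (-48548, 509754). Reduce p mod 17: (4, 1386).
General: p = 4 + 17t, q = 1386 - 178t.
p ≥ 0 ⇒ t ≥ 0; q ≥ 0 ⇒ t ≤ 7. So t ∈ [0, 7]: 8 solutions.

8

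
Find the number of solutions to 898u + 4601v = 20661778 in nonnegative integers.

gcd(4601, 898):
  4601 = 5*898 + 111
  898 = 8*111 + 10
  111 = 11*10 + 1
  10 = 10*1
so gcd(4601, 898) = 1.
Back-substitute for Bézout coefficients:
  1 = 111 - 11*10
  ... = 898*(-456) + 4601*(89)
Scale by 20661778: one solution is (-9421770768, 1838898242). Reduce u mod 4601: (598, 4374).
General: u = 598 + 4601t, v = 4374 - 898t.
u ≥ 0 ⇒ t ≥ 0; v ≥ 0 ⇒ t ≤ 4. So t ∈ [0, 4]: 5 solutions.

5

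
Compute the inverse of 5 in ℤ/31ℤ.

gcd(31, 5) = 1.
By Bézout, 5*(-6) + 31*(1) = 1.
So 5*-6 ≡ 1 (mod 31), and -6 mod 31 = 25.

25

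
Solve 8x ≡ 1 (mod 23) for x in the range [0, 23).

gcd(23, 8) = 1  (23 = 2*8 + 7, 8 = 1*7 + 1, 7 = 7*1).
Back-substituting, 8*(3) + 23*(-1) = 1.
So 8*3 ≡ 1 (mod 23), and 3 mod 23 = 3.

3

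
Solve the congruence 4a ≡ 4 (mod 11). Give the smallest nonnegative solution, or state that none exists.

1

gcd(11, 4) = 1.
1 divides 4, so solutions exist.
By Bézout, 4·(3) + 11·(-1) = 1.
So 4·(3) ≡ 1 (mod 11); multiply by 4: a ≡ 12 (mod 11).
Smallest nonnegative: a = 12 mod 11 = 1.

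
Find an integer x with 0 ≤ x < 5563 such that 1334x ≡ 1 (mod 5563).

gcd(5563, 1334) = 1.
By Bézout, 1334*(-1789) + 5563*(429) = 1.
So 1334*-1789 ≡ 1 (mod 5563), and -1789 mod 5563 = 3774.

3774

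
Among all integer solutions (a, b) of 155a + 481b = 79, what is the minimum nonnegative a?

gcd(481, 155) = 1.
1 divides 79, so solutions exist.
By Bézout, 155·(90) + 481·(-29) = 1.
Scale by 79/1 = 79: (a₀, b₀) = (7110, -2291).
General solution: a = 7110 + 481t, b = -2291 - 155t for integer t.
a ≥ 0: smallest is 7110 mod 481 = 376 (at t = -14), with b = -121.

376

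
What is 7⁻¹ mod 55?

gcd(55, 7):
  55 = 7*7 + 6
  7 = 1*6 + 1
  6 = 6*1
so gcd(55, 7) = 1.
Back-substitute for Bézout coefficients:
  1 = 7 - 1*6
  ... = 7*(8) + 55*(-1)
So 7*8 ≡ 1 (mod 55), and 8 mod 55 = 8.

8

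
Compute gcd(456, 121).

gcd(456, 121):
  456 = 3×121 + 93
  121 = 1×93 + 28
  93 = 3×28 + 9
  28 = 3×9 + 1
  9 = 9×1
so gcd(456, 121) = 1.

1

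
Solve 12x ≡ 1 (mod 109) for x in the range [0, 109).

gcd(109, 12) = 1.
By Bézout, 12·(-9) + 109·(1) = 1.
So 12·-9 ≡ 1 (mod 109), and -9 mod 109 = 100.

100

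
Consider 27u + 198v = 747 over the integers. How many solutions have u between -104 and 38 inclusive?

gcd(198, 27) = 9.
By Bézout, 27*(-7) + 198*(1) = 9.
Particular solution: (13, 2).
General solution: u = 13 + 22t, v = 2 - 3t for integer t.
-104 ≤ 13 + 22t ≤ 38 gives t ∈ [-5, 1], which is 7 values.

7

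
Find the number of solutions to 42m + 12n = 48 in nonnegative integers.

gcd(42, 12) = 6.
By Bézout, 42·(1) + 12·(-3) = 6.
One solution: (0, 4).
General: m = 0 + 2t, n = 4 - 7t.
m ≥ 0 ⇒ t ≥ 0; n ≥ 0 ⇒ t ≤ 0. So t ∈ [0, 0]: 1 solution.

1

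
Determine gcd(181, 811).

gcd(811, 181):
  811 = 4*181 + 87
  181 = 2*87 + 7
  87 = 12*7 + 3
  7 = 2*3 + 1
  3 = 3*1
so gcd(811, 181) = 1.

1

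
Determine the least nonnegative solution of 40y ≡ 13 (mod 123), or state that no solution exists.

28

gcd(123, 40) = 1  (123 = 3·40 + 3, 40 = 13·3 + 1, 3 = 3·1).
1 divides 13, so solutions exist.
Back-substituting, 40·(40) + 123·(-13) = 1.
So 40·(40) ≡ 1 (mod 123); multiply by 13: y ≡ 520 (mod 123).
Smallest nonnegative: y = 520 mod 123 = 28.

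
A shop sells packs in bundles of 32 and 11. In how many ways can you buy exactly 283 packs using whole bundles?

Need nonnegative integers with 32j + 11k = 283.
gcd(32, 11) = 1, and 32·(-1) + 11·(3) = 1.
So (j₀, k₀) = (-283, 849); general j = -283 + 11t, k = 849 - 32t.
j ≥ 0 ⇒ t ≥ 26; k ≥ 0 ⇒ t ≤ 26. That's 1 value of t.

1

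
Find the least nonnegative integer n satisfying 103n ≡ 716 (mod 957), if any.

806

gcd(957, 103) = 1.
1 divides 716, so solutions exist.
By Bézout, 103·(223) + 957·(-24) = 1.
So 103·(223) ≡ 1 (mod 957); multiply by 716: n ≡ 159668 (mod 957).
Smallest nonnegative: n = 159668 mod 957 = 806.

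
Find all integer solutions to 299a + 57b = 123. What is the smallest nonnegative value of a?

21

gcd(299, 57):
  299 = 5×57 + 14
  57 = 4×14 + 1
  14 = 14×1
so gcd(299, 57) = 1.
1 divides 123, so solutions exist.
Back-substitute for Bézout coefficients:
  1 = 57 - 4×14
  ... = 299×(-4) + 57×(21)
Scale by 123/1 = 123: (a₀, b₀) = (-492, 2583).
General solution: a = -492 + 57t, b = 2583 - 299t for integer t.
a ≥ 0: smallest is -492 mod 57 = 21 (at t = 9), with b = -108.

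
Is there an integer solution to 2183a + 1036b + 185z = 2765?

gcd(2183, 1036) = 37  (2183 = 2*1036 + 111, 1036 = 9*111 + 37, 111 = 3*37).
gcd(37, 185) = 37.
37 does not divide 2765 (remainder 27), so no integer solutions.

no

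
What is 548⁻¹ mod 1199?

291

gcd(1199, 548):
  1199 = 2·548 + 103
  548 = 5·103 + 33
  103 = 3·33 + 4
  33 = 8·4 + 1
  4 = 4·1
so gcd(1199, 548) = 1.
Back-substitute for Bézout coefficients:
  1 = 33 - 8·4
  ... = 548·(291) + 1199·(-133)
So 548·291 ≡ 1 (mod 1199), and 291 mod 1199 = 291.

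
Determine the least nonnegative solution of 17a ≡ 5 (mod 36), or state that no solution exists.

gcd(36, 17):
  36 = 2·17 + 2
  17 = 8·2 + 1
  2 = 2·1
so gcd(36, 17) = 1.
1 divides 5, so solutions exist.
Back-substitute for Bézout coefficients:
  1 = 17 - 8·2
  ... = 17·(17) + 36·(-8)
So 17·(17) ≡ 1 (mod 36); multiply by 5: a ≡ 85 (mod 36).
Smallest nonnegative: a = 85 mod 36 = 13.

13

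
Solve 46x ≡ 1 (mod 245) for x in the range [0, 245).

16

gcd(245, 46) = 1  (245 = 5*46 + 15, 46 = 3*15 + 1, 15 = 15*1).
Back-substituting, 46*(16) + 245*(-3) = 1.
So 46*16 ≡ 1 (mod 245), and 16 mod 245 = 16.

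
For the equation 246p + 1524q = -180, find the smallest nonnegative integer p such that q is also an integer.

gcd(1524, 246) = 6  (1524 = 6*246 + 48, 246 = 5*48 + 6, 48 = 8*6).
6 divides -180, so solutions exist.
Back-substituting, 246*(31) + 1524*(-5) = 6.
Scale by -180/6 = -30: (p₀, q₀) = (-930, 150).
General solution: p = -930 + 254t, q = 150 - 41t for integer t.
p ≥ 0: smallest is -930 mod 254 = 86 (at t = 4), with q = -14.

86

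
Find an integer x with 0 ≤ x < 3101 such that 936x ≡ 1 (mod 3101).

gcd(3101, 936) = 1.
By Bézout, 936×(381) + 3101×(-115) = 1.
So 936×381 ≡ 1 (mod 3101), and 381 mod 3101 = 381.

381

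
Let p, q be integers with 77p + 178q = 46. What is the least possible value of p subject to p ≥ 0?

gcd(178, 77) = 1.
1 divides 46, so solutions exist.
By Bézout, 77×(37) + 178×(-16) = 1.
Scale by 46/1 = 46: (p₀, q₀) = (1702, -736).
General solution: p = 1702 + 178t, q = -736 - 77t for integer t.
p ≥ 0: smallest is 1702 mod 178 = 100 (at t = -9), with q = -43.

100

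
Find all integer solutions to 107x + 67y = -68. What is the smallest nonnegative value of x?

5

gcd(107, 67) = 1  (107 = 1×67 + 40, 67 = 1×40 + 27, 40 = 1×27 + 13, 27 = 2×13 + 1, 13 = 13×1).
1 divides -68, so solutions exist.
Back-substituting, 107×(-5) + 67×(8) = 1.
Scale by -68/1 = -68: (x₀, y₀) = (340, -544).
General solution: x = 340 + 67t, y = -544 - 107t for integer t.
x ≥ 0: smallest is 340 mod 67 = 5 (at t = -5), with y = -9.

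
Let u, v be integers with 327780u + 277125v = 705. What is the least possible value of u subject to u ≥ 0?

gcd(327780, 277125) = 15  (327780 = 1*277125 + 50655, 277125 = 5*50655 + 23850, 50655 = 2*23850 + 2955, 23850 = 8*2955 + 210, 2955 = 14*210 + 15, 210 = 14*15).
15 divides 705, so solutions exist.
Back-substituting, 327780*(1313) + 277125*(-1553) = 15.
Scale by 705/15 = 47: (u₀, v₀) = (61711, -72991).
General solution: u = 61711 + 18475t, v = -72991 - 21852t for integer t.
u ≥ 0: smallest is 61711 mod 18475 = 6286 (at t = -3), with v = -7435.

6286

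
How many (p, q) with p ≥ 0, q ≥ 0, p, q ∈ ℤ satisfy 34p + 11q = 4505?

12

gcd(34, 11) = 1.
By Bézout, 34·(1) + 11·(-3) = 1.
One solution: (6, 391).
General: p = 6 + 11t, q = 391 - 34t.
p ≥ 0 ⇒ t ≥ 0; q ≥ 0 ⇒ t ≤ 11. So t ∈ [0, 11]: 12 solutions.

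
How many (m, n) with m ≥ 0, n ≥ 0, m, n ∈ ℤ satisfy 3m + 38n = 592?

5

gcd(38, 3) = 1  (38 = 12×3 + 2, 3 = 1×2 + 1, 2 = 2×1).
Back-substituting, 3×(13) + 38×(-1) = 1.
Scale by 592: one solution is (7696, -592). Reduce m mod 38: (20, 14).
General: m = 20 + 38t, n = 14 - 3t.
m ≥ 0 ⇒ t ≥ 0; n ≥ 0 ⇒ t ≤ 4. So t ∈ [0, 4]: 5 solutions.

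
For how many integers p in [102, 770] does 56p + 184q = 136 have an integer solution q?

29

gcd(184, 56):
  184 = 3·56 + 16
  56 = 3·16 + 8
  16 = 2·8
so gcd(184, 56) = 8.
Back-substitute for Bézout coefficients:
  8 = 56 - 3·16
  ... = 56·(10) + 184·(-3)
Scale by 17: particular solution (170, -51); reduce p mod 23: (9, -2).
General solution: p = 9 + 23t, q = -2 - 7t for integer t.
102 ≤ 9 + 23t ≤ 770 gives t ∈ [5, 33], which is 29 values.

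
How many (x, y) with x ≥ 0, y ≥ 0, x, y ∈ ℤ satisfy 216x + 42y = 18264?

12

gcd(216, 42):
  216 = 5*42 + 6
  42 = 7*6
so gcd(216, 42) = 6.
Back-substitute for Bézout coefficients:
  6 = 216 - 5*42
  ... = 216*(1) + 42*(-5)
Scale by 3044: one solution is (3044, -15220). Reduce x mod 7: (6, 404).
General: x = 6 + 7t, y = 404 - 36t.
x ≥ 0 ⇒ t ≥ 0; y ≥ 0 ⇒ t ≤ 11. So t ∈ [0, 11]: 12 solutions.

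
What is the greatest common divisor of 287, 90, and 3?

1

gcd(287, 90) = 1.
gcd(1, 3) = 1.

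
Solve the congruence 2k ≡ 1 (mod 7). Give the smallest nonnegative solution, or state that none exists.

4

gcd(7, 2) = 1  (7 = 3*2 + 1, 2 = 2*1).
1 divides 1, so solutions exist.
Back-substituting, 2*(-3) + 7*(1) = 1.
So 2*(-3) ≡ 1 (mod 7); multiply by 1: k ≡ -3 (mod 7).
Smallest nonnegative: k = -3 mod 7 = 4.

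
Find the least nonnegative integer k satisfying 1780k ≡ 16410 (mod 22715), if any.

1464

gcd(22715, 1780):
  22715 = 12×1780 + 1355
  1780 = 1×1355 + 425
  1355 = 3×425 + 80
  425 = 5×80 + 25
  80 = 3×25 + 5
  25 = 5×5
so gcd(22715, 1780) = 5.
5 divides 16410, so solutions exist.
Back-substitute for Bézout coefficients:
  5 = 80 - 3×25
  ... = 1780×(-855) + 22715×(67)
So 1780×(-855) ≡ 5 (mod 22715); multiply by 3282: k ≡ -2806110 (mod 4543).
Smallest nonnegative: k = -2806110 mod 4543 = 1464.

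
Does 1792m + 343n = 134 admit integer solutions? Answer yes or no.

no

gcd(1792, 343) = 7  (1792 = 5*343 + 77, 343 = 4*77 + 35, 77 = 2*35 + 7, 35 = 5*7).
7 does not divide 134 (remainder 1), so no integer solutions.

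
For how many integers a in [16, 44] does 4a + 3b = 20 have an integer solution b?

gcd(4, 3) = 1.
By Bézout, 4·(1) + 3·(-1) = 1.
Particular solution: (2, 4).
General solution: a = 2 + 3t, b = 4 - 4t for integer t.
16 ≤ 2 + 3t ≤ 44 gives t ∈ [5, 14], which is 10 values.

10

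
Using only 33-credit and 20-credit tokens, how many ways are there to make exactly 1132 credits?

Need nonnegative integers with 33j + 20k = 1132.
gcd(33, 20) = 1, and 33·(-3) + 20·(5) = 1.
So (j₀, k₀) = (-3396, 5660); general j = -3396 + 20t, k = 5660 - 33t.
j ≥ 0 ⇒ t ≥ 170; k ≥ 0 ⇒ t ≤ 171. That's 2 values of t.

2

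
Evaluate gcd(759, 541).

gcd(759, 541) = 1  (759 = 1*541 + 218, 541 = 2*218 + 105, 218 = 2*105 + 8, 105 = 13*8 + 1, 8 = 8*1).

1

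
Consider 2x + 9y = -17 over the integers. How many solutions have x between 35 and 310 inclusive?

30

gcd(9, 2) = 1  (9 = 4·2 + 1, 2 = 2·1).
Back-substituting, 2·(-4) + 9·(1) = 1.
Scale by -17: particular solution (68, -17); reduce x mod 9: (5, -3).
General solution: x = 5 + 9t, y = -3 - 2t for integer t.
35 ≤ 5 + 9t ≤ 310 gives t ∈ [4, 33], which is 30 values.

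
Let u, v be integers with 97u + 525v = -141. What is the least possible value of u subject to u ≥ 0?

372

gcd(525, 97):
  525 = 5·97 + 40
  97 = 2·40 + 17
  40 = 2·17 + 6
  17 = 2·6 + 5
  6 = 1·5 + 1
  5 = 5·1
so gcd(525, 97) = 1.
1 divides -141, so solutions exist.
Back-substitute for Bézout coefficients:
  1 = 6 - 1·5
  ... = 97·(-92) + 525·(17)
Scale by -141/1 = -141: (u₀, v₀) = (12972, -2397).
General solution: u = 12972 + 525t, v = -2397 - 97t for integer t.
u ≥ 0: smallest is 12972 mod 525 = 372 (at t = -24), with v = -69.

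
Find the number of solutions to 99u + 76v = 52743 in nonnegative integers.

7

gcd(99, 76):
  99 = 1*76 + 23
  76 = 3*23 + 7
  23 = 3*7 + 2
  7 = 3*2 + 1
  2 = 2*1
so gcd(99, 76) = 1.
Back-substitute for Bézout coefficients:
  1 = 7 - 3*2
  ... = 99*(-33) + 76*(43)
Scale by 52743: one solution is (-1740519, 2267949). Reduce u mod 76: (33, 651).
General: u = 33 + 76t, v = 651 - 99t.
u ≥ 0 ⇒ t ≥ 0; v ≥ 0 ⇒ t ≤ 6. So t ∈ [0, 6]: 7 solutions.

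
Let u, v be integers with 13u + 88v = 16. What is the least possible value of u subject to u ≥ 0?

8

gcd(88, 13):
  88 = 6·13 + 10
  13 = 1·10 + 3
  10 = 3·3 + 1
  3 = 3·1
so gcd(88, 13) = 1.
1 divides 16, so solutions exist.
Back-substitute for Bézout coefficients:
  1 = 10 - 3·3
  ... = 13·(-27) + 88·(4)
Scale by 16/1 = 16: (u₀, v₀) = (-432, 64).
General solution: u = -432 + 88t, v = 64 - 13t for integer t.
u ≥ 0: smallest is -432 mod 88 = 8 (at t = 5), with v = -1.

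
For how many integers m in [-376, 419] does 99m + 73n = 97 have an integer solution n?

gcd(99, 73) = 1  (99 = 1*73 + 26, 73 = 2*26 + 21, 26 = 1*21 + 5, 21 = 4*5 + 1, 5 = 5*1).
Back-substituting, 99*(-14) + 73*(19) = 1.
Scale by 97: particular solution (-1358, 1843); reduce m mod 73: (29, -38).
General solution: m = 29 + 73t, n = -38 - 99t for integer t.
-376 ≤ 29 + 73t ≤ 419 gives t ∈ [-5, 5], which is 11 values.

11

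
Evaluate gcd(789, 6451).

gcd(6451, 789):
  6451 = 8·789 + 139
  789 = 5·139 + 94
  139 = 1·94 + 45
  94 = 2·45 + 4
  45 = 11·4 + 1
  4 = 4·1
so gcd(6451, 789) = 1.

1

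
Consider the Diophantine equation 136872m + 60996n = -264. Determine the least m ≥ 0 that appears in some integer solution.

gcd(136872, 60996) = 12  (136872 = 2·60996 + 14880, 60996 = 4·14880 + 1476, 14880 = 10·1476 + 120, 1476 = 12·120 + 36, 120 = 3·36 + 12, 36 = 3·12).
12 divides -264, so solutions exist.
Back-substituting, 136872·(1529) + 60996·(-3431) = 12.
Scale by -264/12 = -22: (m₀, n₀) = (-33638, 75482).
General solution: m = -33638 + 5083t, n = 75482 - 11406t for integer t.
m ≥ 0: smallest is -33638 mod 5083 = 1943 (at t = 7), with n = -4360.

1943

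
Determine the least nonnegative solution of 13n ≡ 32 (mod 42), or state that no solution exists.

gcd(42, 13):
  42 = 3*13 + 3
  13 = 4*3 + 1
  3 = 3*1
so gcd(42, 13) = 1.
1 divides 32, so solutions exist.
Back-substitute for Bézout coefficients:
  1 = 13 - 4*3
  ... = 13*(13) + 42*(-4)
So 13*(13) ≡ 1 (mod 42); multiply by 32: n ≡ 416 (mod 42).
Smallest nonnegative: n = 416 mod 42 = 38.

38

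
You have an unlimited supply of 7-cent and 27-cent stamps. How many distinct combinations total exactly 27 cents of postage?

1

Need nonnegative integers with 7j + 27k = 27.
gcd(7, 27) = 1, and 7·(4) + 27·(-1) = 1.
So (j₀, k₀) = (108, -27); general j = 108 + 27t, k = -27 - 7t.
j ≥ 0 ⇒ t ≥ -4; k ≥ 0 ⇒ t ≤ -4. That's 1 value of t.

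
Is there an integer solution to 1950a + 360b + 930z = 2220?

gcd(1950, 360) = 30  (1950 = 5·360 + 150, 360 = 2·150 + 60, 150 = 2·60 + 30, 60 = 2·30).
gcd(30, 930) = 30.
30 divides 2220, so integer solutions exist.

yes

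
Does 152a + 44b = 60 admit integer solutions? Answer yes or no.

yes

gcd(152, 44):
  152 = 3*44 + 20
  44 = 2*20 + 4
  20 = 5*4
so gcd(152, 44) = 4.
4 divides 60, so integer solutions exist.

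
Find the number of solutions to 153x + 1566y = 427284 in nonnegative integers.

16

gcd(1566, 153):
  1566 = 10×153 + 36
  153 = 4×36 + 9
  36 = 4×9
so gcd(1566, 153) = 9.
Back-substitute for Bézout coefficients:
  9 = 153 - 4×36
  ... = 153×(41) + 1566×(-4)
Scale by 47476: one solution is (1946516, -189904). Reduce x mod 174: (152, 258).
General: x = 152 + 174t, y = 258 - 17t.
x ≥ 0 ⇒ t ≥ 0; y ≥ 0 ⇒ t ≤ 15. So t ∈ [0, 15]: 16 solutions.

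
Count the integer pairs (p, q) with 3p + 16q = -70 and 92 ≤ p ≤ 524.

gcd(16, 3) = 1.
By Bézout, 3·(-5) + 16·(1) = 1.
Particular solution: (14, -7).
General solution: p = 14 + 16t, q = -7 - 3t for integer t.
92 ≤ 14 + 16t ≤ 524 gives t ∈ [5, 31], which is 27 values.

27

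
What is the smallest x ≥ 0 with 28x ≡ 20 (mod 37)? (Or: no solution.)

gcd(37, 28):
  37 = 1·28 + 9
  28 = 3·9 + 1
  9 = 9·1
so gcd(37, 28) = 1.
1 divides 20, so solutions exist.
Back-substitute for Bézout coefficients:
  1 = 28 - 3·9
  ... = 28·(4) + 37·(-3)
So 28·(4) ≡ 1 (mod 37); multiply by 20: x ≡ 80 (mod 37).
Smallest nonnegative: x = 80 mod 37 = 6.

6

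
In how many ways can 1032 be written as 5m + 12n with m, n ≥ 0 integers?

gcd(12, 5) = 1.
By Bézout, 5*(5) + 12*(-2) = 1.
One solution: (0, 86).
General: m = 0 + 12t, n = 86 - 5t.
m ≥ 0 ⇒ t ≥ 0; n ≥ 0 ⇒ t ≤ 17. So t ∈ [0, 17]: 18 solutions.

18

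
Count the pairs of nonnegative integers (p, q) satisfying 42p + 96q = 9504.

gcd(96, 42) = 6.
By Bézout, 42×(7) + 96×(-3) = 6.
One solution: (0, 99).
General: p = 0 + 16t, q = 99 - 7t.
p ≥ 0 ⇒ t ≥ 0; q ≥ 0 ⇒ t ≤ 14. So t ∈ [0, 14]: 15 solutions.

15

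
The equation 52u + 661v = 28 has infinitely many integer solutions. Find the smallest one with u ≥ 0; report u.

gcd(661, 52):
  661 = 12*52 + 37
  52 = 1*37 + 15
  37 = 2*15 + 7
  15 = 2*7 + 1
  7 = 7*1
so gcd(661, 52) = 1.
1 divides 28, so solutions exist.
Back-substitute for Bézout coefficients:
  1 = 15 - 2*7
  ... = 52*(89) + 661*(-7)
Scale by 28/1 = 28: (u₀, v₀) = (2492, -196).
General solution: u = 2492 + 661t, v = -196 - 52t for integer t.
u ≥ 0: smallest is 2492 mod 661 = 509 (at t = -3), with v = -40.

509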